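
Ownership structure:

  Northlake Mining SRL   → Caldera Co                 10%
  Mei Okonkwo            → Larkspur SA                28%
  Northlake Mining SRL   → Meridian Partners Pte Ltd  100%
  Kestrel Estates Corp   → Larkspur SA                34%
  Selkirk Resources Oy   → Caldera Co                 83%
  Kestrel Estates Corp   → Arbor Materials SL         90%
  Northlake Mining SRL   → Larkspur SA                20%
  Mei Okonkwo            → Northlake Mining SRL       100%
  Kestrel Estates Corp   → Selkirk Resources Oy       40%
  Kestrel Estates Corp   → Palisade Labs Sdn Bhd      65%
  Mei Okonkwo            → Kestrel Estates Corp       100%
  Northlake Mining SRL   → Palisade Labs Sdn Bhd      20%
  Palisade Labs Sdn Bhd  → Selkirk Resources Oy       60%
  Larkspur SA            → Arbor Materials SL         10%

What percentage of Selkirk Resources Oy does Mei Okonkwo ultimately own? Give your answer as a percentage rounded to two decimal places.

Mei reaches Selkirk along 3 paths.
Via Northlake → Palisade: 100% × 20% × 60% = 12%.
Via Kestrel → Palisade: 100% × 65% × 60% = 39%.
Via Kestrel: 100% × 40% = 40%.
Total: 12% + 39% + 40% = 91%.
Rounded: 91.00%.

91.00%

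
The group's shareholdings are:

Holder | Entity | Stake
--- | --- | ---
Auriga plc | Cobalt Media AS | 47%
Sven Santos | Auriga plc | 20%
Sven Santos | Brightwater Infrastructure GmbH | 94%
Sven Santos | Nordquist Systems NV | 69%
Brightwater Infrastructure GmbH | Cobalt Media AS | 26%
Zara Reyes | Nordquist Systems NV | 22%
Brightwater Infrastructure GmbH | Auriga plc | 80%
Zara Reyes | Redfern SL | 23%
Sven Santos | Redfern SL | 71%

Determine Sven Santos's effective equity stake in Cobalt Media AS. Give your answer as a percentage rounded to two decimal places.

Sven reaches Cobalt along 3 paths.
Via Auriga: 20% × 47% = 9.4%.
Via Brightwater → Auriga: 94% × 80% × 47% = 35.344%.
Via Brightwater: 94% × 26% = 24.44%.
Total: 9.4% + 35.344% + 24.44% = 69.184%.
Rounded: 69.18%.

69.18%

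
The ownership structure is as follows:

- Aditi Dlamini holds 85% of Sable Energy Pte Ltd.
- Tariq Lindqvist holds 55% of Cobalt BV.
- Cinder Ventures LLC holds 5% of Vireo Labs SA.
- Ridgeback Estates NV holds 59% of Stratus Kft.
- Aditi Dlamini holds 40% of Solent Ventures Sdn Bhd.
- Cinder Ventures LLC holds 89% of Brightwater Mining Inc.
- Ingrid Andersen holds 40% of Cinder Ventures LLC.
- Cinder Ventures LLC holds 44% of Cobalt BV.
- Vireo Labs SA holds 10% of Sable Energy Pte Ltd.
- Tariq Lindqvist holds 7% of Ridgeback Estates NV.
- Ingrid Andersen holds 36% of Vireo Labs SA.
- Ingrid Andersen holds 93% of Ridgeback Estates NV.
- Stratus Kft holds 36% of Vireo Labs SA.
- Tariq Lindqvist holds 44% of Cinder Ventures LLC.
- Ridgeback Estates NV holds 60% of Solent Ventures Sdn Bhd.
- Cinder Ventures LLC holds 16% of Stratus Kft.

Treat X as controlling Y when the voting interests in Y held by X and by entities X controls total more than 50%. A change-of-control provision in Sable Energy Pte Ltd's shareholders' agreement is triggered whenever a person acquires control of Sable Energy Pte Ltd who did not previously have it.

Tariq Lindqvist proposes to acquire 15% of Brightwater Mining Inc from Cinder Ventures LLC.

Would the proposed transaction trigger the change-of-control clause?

No

The purchase adds only to Tariq's holdings (Cinder's stake shrinks), so Tariq is the only person who could newly come to control Sable.
Tariq holds 55% of Cobalt, so Tariq controls Cobalt.
Neither Tariq nor any entity Tariq controls holds any voting interest in Sable.
So before the transaction, Tariq does not control Sable.
After the purchase, Tariq holds 15% of Brightwater directly, and Cinder's stake falls to 74%.
Tariq's side now holds 15% of Brightwater, not > 50%, so Tariq still does not control Brightwater.
After the transaction, neither Tariq nor any entity Tariq controls holds a voting interest in Sable, so Tariq still does not control it.
No new person acquires control, so the clause is not triggered.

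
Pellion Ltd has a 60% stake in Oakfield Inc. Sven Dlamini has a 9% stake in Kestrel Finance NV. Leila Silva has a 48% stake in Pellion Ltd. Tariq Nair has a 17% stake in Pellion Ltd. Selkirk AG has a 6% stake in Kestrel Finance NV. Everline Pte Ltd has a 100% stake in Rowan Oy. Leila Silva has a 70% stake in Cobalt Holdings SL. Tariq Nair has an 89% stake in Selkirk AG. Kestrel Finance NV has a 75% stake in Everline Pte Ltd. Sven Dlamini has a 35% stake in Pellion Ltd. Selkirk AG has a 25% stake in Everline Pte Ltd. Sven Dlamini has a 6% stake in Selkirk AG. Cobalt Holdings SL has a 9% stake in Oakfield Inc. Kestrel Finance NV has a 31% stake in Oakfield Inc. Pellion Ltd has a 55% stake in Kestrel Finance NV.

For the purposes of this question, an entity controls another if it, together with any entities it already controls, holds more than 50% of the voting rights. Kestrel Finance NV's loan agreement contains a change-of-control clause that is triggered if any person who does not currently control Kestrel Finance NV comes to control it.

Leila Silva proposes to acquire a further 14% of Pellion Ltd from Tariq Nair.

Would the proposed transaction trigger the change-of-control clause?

Yes

The purchase adds only to Leila's holdings (Tariq's stake shrinks), so Leila is the only person who could newly come to control Kestrel.
Leila holds 70% of Cobalt, so Leila controls Cobalt.
Neither Leila nor any entity Leila controls holds any voting interest in Kestrel.
So before the transaction, Leila does not control Kestrel.
After the purchase, Leila's direct stake in Pellion rises to 48% + 14% = 62%, and Tariq's stake falls to 3%.
Leila holds 62% of Pellion, so Leila controls Pellion.
Pellion holds 55% of Kestrel, so Leila controls Kestrel.
Leila did not control Kestrel before and does after, so the clause is triggered.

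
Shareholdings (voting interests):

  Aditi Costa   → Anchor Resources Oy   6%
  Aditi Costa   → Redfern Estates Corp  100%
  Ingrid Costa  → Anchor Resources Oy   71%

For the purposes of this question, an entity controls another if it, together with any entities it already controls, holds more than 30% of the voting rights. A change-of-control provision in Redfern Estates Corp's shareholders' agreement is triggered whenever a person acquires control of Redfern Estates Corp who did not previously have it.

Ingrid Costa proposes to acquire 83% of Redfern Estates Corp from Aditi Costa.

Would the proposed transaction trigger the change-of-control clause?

The purchase adds only to Ingrid's holdings (Aditi's stake shrinks), so Ingrid is the only person who could newly come to control Redfern.
Ingrid holds 71% of Anchor, so Ingrid controls Anchor.
Neither Ingrid nor any entity Ingrid controls holds any voting interest in Redfern.
So before the transaction, Ingrid does not control Redfern.
After the purchase, Ingrid holds 83% of Redfern directly, and Aditi's stake falls to 17%.
Ingrid holds 83% of Redfern, so Ingrid controls Redfern.
Ingrid did not control Redfern before and does after, so the clause is triggered.

Yes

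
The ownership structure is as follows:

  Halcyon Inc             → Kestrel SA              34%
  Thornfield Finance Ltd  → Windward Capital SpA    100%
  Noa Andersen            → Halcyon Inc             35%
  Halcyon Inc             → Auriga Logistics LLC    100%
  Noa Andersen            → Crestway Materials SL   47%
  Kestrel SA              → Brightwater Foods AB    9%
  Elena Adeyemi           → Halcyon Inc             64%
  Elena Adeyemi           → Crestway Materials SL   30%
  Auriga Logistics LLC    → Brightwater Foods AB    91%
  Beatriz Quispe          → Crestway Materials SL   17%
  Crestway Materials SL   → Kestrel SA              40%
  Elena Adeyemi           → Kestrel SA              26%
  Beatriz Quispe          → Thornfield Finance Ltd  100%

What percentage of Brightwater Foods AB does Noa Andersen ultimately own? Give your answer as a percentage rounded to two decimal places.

34.61%

Noa reaches Brightwater along 3 paths.
Via Crestway → Kestrel: 47% × 40% × 9% = 1.692%.
Via Halcyon → Kestrel: 35% × 34% × 9% = 1.071%.
Via Halcyon → Auriga: 35% × 100% × 91% = 31.85%.
Total: 1.692% + 1.071% + 31.85% = 34.613%.
Rounded: 34.61%.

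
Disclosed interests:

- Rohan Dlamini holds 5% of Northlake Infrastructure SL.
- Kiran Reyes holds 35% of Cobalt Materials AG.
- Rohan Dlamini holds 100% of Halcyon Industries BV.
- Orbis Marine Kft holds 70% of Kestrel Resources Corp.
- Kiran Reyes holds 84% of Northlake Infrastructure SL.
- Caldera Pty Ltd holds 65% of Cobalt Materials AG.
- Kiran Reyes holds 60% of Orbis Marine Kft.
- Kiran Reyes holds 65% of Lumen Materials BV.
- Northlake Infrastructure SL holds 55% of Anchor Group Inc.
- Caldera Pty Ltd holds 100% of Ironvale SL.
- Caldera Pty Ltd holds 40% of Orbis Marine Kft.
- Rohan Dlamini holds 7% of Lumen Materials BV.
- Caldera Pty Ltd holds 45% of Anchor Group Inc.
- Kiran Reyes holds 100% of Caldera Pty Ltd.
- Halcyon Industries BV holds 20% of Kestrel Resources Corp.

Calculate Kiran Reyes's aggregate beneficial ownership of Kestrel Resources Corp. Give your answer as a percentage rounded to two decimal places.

Kiran reaches Kestrel along 2 paths.
Via Orbis: 60% × 70% = 42%.
Via Caldera → Orbis: 100% × 40% × 70% = 28%.
Total: 42% + 28% = 70%.
Rounded: 70.00%.

70.00%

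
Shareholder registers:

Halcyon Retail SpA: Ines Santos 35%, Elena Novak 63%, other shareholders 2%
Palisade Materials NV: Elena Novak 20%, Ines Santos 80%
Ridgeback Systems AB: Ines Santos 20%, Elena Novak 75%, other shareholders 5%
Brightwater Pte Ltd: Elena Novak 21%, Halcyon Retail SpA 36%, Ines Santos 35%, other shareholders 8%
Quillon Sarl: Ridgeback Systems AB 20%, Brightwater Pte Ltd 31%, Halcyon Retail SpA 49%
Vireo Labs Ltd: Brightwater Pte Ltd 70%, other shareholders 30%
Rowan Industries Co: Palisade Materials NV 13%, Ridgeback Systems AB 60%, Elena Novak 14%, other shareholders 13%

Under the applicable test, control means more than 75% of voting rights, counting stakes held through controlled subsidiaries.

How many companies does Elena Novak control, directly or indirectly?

Elena's largest direct stake is 75% in Ridgeback, which does not meet the threshold.
Elena controls 0 companies.

0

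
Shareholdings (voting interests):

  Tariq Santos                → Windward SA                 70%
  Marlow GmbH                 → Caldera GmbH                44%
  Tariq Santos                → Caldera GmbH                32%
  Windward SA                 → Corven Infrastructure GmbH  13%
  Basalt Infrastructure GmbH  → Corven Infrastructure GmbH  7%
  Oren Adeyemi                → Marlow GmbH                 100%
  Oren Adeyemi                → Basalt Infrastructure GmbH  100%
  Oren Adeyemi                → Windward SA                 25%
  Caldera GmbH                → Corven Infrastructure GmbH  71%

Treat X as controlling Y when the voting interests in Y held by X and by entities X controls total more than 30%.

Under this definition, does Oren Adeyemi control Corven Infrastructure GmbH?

Oren holds 100% of Basalt, so Oren controls Basalt.
Oren holds 100% of Marlow, so Oren controls Marlow.
Marlow holds 44% of Caldera, so Oren controls Caldera.
Caldera and Basalt together hold 71% + 7% = 78% of Corven, so Oren controls Corven.

Yes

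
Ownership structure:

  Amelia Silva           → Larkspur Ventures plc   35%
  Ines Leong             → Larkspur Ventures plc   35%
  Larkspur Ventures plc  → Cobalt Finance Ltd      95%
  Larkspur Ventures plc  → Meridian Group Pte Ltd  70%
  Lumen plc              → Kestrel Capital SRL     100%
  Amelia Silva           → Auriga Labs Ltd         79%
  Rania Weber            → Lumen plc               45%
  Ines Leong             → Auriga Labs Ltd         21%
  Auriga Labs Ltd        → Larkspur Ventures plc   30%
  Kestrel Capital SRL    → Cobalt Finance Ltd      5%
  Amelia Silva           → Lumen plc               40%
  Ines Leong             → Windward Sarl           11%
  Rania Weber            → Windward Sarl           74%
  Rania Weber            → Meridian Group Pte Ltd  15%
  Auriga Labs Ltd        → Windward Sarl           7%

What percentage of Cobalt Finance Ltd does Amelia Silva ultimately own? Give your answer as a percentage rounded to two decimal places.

Amelia reaches Cobalt along 3 paths.
Via Lumen → Kestrel: 40% × 100% × 5% = 2%.
Via Auriga → Larkspur: 79% × 30% × 95% = 22.515%.
Via Larkspur: 35% × 95% = 33.25%.
Total: 2% + 22.515% + 33.25% = 57.765%.
Rounded: 57.77%.

57.77%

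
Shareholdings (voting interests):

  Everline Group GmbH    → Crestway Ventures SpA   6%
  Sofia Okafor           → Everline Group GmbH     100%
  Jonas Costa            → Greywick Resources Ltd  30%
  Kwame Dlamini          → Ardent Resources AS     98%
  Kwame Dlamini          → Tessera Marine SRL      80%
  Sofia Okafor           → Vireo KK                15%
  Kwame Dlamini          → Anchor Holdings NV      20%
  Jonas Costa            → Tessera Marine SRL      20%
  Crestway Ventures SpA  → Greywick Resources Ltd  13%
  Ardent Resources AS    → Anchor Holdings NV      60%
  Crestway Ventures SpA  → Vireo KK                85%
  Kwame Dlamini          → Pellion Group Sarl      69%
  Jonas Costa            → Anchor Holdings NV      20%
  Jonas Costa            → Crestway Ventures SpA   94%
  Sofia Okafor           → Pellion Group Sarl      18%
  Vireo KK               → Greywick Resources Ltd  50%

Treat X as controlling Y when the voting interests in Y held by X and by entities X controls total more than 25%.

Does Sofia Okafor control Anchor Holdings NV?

Sofia holds 100% of Everline, so Sofia controls Everline.
Neither Sofia nor any entity Sofia controls holds any voting interest in Anchor.
So Sofia does not control Anchor.

No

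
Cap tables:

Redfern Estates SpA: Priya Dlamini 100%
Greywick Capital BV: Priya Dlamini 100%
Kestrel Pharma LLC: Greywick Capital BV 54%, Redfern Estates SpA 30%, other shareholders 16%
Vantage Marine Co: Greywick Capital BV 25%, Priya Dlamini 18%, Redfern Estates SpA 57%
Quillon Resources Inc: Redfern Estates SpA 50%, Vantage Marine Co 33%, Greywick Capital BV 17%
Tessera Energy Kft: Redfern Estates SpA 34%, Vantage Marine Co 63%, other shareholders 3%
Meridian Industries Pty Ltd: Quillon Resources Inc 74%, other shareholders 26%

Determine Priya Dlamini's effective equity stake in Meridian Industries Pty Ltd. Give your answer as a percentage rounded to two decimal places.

Priya reaches Meridian along 5 paths.
Via Redfern → Quillon: 100% × 50% × 74% = 37%.
Via Greywick → Vantage → Quillon: 100% × 25% × 33% × 74% = 6.105%.
Via Vantage → Quillon: 18% × 33% × 74% = 4.3956%.
Via Redfern → Vantage → Quillon: 100% × 57% × 33% × 74% = 13.9194%.
Via Greywick → Quillon: 100% × 17% × 74% = 12.58%.
Total: 37% + 6.105% + 4.3956% + 13.9194% + 12.58% = 74%.
Rounded: 74.00%.

74.00%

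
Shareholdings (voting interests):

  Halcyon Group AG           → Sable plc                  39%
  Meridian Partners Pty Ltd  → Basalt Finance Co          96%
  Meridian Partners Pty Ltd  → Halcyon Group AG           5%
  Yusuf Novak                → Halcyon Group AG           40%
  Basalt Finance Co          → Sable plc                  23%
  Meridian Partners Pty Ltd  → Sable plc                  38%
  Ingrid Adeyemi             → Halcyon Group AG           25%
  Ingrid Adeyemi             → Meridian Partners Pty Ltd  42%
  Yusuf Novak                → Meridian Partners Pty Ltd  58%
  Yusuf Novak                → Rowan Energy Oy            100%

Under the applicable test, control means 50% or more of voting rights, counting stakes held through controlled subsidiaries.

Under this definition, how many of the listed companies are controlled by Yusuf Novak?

4

Yusuf holds 100% of Rowan, so Yusuf controls Rowan.
Yusuf holds 58% of Meridian, so Yusuf controls Meridian.
Meridian holds 96% of Basalt, so Yusuf controls Basalt.
Basalt and Meridian together hold 23% + 38% = 61% of Sable, so Yusuf controls Sable.
No other company's threshold is met.
Yusuf controls 4 companies.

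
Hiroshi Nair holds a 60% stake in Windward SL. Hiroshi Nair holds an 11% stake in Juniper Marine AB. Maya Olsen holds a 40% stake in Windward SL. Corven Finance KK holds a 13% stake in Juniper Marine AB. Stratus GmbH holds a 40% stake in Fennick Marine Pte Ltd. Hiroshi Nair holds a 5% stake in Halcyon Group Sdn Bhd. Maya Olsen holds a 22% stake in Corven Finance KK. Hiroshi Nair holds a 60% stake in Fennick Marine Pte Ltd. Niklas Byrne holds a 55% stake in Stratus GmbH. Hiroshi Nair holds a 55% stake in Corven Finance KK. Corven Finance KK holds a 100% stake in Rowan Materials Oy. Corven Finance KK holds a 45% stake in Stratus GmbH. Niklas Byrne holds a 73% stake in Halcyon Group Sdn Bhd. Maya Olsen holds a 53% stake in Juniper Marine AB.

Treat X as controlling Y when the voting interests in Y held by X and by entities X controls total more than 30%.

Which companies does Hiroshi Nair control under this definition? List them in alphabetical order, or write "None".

Corven Finance KK, Fennick Marine Pte Ltd, Rowan Materials Oy, Stratus GmbH, Windward SL

Hiroshi holds 55% of Corven, so Hiroshi controls Corven.
Corven holds 100% of Rowan, so Hiroshi controls Rowan.
Hiroshi holds 60% of Windward, so Hiroshi controls Windward.
Corven holds 45% of Stratus, so Hiroshi controls Stratus.
Stratus and Hiroshi together hold 40% + 60% = 100% of Fennick, so Hiroshi controls Fennick.
No other company's threshold is met.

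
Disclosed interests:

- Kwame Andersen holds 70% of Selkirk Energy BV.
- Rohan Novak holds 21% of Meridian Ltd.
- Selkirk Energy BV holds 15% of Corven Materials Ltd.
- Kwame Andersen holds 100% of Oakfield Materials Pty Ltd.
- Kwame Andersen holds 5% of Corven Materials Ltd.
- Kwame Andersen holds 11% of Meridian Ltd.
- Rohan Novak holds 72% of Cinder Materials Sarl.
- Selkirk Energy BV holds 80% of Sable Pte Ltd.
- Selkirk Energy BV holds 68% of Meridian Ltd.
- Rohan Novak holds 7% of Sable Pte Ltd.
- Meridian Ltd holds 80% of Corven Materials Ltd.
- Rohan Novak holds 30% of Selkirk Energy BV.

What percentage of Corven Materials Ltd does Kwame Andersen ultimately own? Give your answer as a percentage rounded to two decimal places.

Kwame reaches Corven along 4 paths.
Direct stake: 5% = 5%.
Via Selkirk: 70% × 15% = 10.5%.
Via Selkirk → Meridian: 70% × 68% × 80% = 38.08%.
Via Meridian: 11% × 80% = 8.8%.
Total: 5% + 10.5% + 38.08% + 8.8% = 62.38%.

62.38%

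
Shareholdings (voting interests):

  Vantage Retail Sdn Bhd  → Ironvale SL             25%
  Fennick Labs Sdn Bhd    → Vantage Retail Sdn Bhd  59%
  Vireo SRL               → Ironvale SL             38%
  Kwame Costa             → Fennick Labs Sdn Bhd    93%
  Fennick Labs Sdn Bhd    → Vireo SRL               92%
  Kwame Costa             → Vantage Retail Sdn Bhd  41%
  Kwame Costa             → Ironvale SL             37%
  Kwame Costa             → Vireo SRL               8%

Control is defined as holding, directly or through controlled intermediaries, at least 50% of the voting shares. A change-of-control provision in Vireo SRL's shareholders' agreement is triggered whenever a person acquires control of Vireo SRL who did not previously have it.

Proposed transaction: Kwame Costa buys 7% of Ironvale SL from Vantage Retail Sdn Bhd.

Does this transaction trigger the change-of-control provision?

No

The purchase adds only to Kwame's holdings (Vantage's stake shrinks), so Kwame is the only person who could newly come to control Vireo.
Kwame holds 93% of Fennick, so Kwame controls Fennick.
Fennick and Kwame together hold 92% + 8% = 100% of Vireo, so Kwame controls Vireo.
So Kwame already controls Vireo before the transaction.
After the purchase, Kwame's direct stake in Ironvale rises to 37% + 7% = 44%, and Vantage's stake falls to 18%.
Kwame controlled Vireo already, so this is not a new person acquiring control; every other person's position is unchanged or reduced.
No new person acquires control, so the clause is not triggered.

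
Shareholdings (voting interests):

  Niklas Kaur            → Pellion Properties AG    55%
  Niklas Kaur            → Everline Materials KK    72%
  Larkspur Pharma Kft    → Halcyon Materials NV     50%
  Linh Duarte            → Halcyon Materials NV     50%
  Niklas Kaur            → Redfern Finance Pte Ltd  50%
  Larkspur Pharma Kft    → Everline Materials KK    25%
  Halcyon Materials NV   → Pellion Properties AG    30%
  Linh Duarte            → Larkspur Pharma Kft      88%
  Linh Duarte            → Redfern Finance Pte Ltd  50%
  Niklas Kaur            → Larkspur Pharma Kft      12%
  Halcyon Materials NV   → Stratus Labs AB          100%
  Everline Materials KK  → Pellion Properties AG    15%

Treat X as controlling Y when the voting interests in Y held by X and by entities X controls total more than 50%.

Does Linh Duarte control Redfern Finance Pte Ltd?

Linh holds 88% of Larkspur, so Linh controls Larkspur.
Larkspur and Linh together hold 50% + 50% = 100% of Halcyon, so Linh controls Halcyon.
Halcyon holds 100% of Stratus, so Linh controls Stratus.
In Redfern, Linh's side holds only 50%, not > 50%.
So Linh does not control Redfern.

No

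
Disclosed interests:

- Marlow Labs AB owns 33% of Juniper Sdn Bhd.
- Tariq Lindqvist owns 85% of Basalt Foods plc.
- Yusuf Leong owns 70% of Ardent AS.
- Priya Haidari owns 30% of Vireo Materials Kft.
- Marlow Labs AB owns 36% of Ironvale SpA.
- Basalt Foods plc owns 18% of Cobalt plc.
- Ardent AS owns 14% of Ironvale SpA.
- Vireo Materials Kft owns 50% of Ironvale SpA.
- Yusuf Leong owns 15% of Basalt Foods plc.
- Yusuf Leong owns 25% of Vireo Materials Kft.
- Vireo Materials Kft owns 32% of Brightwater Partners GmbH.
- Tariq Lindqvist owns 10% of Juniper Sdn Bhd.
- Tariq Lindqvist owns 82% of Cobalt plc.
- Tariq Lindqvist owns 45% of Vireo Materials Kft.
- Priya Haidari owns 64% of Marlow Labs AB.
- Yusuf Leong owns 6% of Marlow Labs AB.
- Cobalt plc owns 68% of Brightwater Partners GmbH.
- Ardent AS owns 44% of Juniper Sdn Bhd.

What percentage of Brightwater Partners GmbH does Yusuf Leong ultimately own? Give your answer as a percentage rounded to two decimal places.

Yusuf reaches Brightwater along 2 paths.
Via Basalt → Cobalt: 15% × 18% × 68% = 1.836%.
Via Vireo: 25% × 32% = 8%.
Total: 1.836% + 8% = 9.836%.
Rounded: 9.84%.

9.84%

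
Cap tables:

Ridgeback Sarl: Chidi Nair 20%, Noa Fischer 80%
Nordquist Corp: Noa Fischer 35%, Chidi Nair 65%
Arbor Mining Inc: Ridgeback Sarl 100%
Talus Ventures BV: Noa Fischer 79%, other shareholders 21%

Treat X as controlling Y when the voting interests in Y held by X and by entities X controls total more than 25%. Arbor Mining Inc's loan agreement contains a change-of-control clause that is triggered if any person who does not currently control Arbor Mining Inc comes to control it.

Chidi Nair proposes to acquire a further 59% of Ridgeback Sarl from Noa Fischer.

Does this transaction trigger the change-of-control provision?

The purchase adds only to Chidi's holdings (Noa's stake shrinks), so Chidi is the only person who could newly come to control Arbor.
Chidi holds 65% of Nordquist, so Chidi controls Nordquist.
Neither Chidi nor any entity Chidi controls holds any voting interest in Arbor.
So before the transaction, Chidi does not control Arbor.
After the purchase, Chidi's direct stake in Ridgeback rises to 20% + 59% = 79%, and Noa's stake falls to 21%.
Chidi holds 79% of Ridgeback, so Chidi controls Ridgeback.
Ridgeback holds 100% of Arbor, so Chidi controls Arbor.
Chidi did not control Arbor before and does after, so the clause is triggered.

Yes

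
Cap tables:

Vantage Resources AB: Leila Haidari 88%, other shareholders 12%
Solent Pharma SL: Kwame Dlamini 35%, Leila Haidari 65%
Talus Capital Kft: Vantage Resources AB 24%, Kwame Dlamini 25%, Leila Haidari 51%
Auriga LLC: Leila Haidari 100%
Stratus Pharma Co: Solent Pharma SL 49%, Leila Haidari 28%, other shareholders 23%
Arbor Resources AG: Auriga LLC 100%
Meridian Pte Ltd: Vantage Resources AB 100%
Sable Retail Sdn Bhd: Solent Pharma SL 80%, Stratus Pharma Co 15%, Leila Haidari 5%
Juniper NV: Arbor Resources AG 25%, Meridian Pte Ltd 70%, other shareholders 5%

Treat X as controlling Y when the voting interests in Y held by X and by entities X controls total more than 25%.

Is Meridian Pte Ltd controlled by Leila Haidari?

Yes

Leila holds 88% of Vantage, so Leila controls Vantage.
Vantage holds 100% of Meridian, so Leila controls Meridian.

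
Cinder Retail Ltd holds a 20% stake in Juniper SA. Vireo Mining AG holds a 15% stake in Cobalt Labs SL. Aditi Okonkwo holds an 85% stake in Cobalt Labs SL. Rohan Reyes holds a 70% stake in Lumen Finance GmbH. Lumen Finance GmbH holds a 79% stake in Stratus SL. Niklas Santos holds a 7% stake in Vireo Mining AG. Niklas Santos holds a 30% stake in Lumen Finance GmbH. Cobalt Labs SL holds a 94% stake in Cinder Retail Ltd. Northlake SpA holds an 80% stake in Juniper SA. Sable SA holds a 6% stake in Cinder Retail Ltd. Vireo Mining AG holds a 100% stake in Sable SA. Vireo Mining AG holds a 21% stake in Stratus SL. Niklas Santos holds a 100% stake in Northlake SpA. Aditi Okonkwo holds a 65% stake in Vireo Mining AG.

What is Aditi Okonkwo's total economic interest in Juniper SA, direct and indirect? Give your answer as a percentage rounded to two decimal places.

18.59%

Aditi reaches Juniper along 3 paths.
Via Cobalt → Cinder: 85% × 94% × 20% = 15.98%.
Via Vireo → Cobalt → Cinder: 65% × 15% × 94% × 20% = 1.833%.
Via Vireo → Sable → Cinder: 65% × 100% × 6% × 20% = 0.78%.
Total: 15.98% + 1.833% + 0.78% = 18.593%.
Rounded: 18.59%.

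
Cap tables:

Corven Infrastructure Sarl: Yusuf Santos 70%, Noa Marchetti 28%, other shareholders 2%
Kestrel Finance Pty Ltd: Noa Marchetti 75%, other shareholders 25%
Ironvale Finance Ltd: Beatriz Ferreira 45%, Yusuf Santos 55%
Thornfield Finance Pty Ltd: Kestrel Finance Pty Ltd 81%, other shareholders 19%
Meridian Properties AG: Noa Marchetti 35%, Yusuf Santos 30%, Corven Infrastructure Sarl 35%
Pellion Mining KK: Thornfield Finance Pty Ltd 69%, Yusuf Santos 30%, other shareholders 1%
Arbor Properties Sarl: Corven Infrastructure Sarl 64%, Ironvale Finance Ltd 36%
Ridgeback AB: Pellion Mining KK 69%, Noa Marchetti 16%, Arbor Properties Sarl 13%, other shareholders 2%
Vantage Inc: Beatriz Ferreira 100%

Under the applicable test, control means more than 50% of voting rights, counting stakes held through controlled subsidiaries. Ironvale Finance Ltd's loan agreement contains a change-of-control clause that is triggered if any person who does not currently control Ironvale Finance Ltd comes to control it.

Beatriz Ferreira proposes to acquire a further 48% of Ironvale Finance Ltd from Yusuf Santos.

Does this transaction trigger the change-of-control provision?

The purchase adds only to Beatriz's holdings (Yusuf's stake shrinks), so Beatriz is the only person who could newly come to control Ironvale.
Beatriz holds 100% of Vantage, so Beatriz controls Vantage.
In Ironvale, Beatriz's side holds only 45%, not > 50%.
So before the transaction, Beatriz does not control Ironvale.
After the purchase, Beatriz's direct stake in Ironvale rises to 45% + 48% = 93%, and Yusuf's stake falls to 7%.
Beatriz holds 93% of Ironvale, so Beatriz controls Ironvale.
Beatriz did not control Ironvale before and does after, so the clause is triggered.

Yes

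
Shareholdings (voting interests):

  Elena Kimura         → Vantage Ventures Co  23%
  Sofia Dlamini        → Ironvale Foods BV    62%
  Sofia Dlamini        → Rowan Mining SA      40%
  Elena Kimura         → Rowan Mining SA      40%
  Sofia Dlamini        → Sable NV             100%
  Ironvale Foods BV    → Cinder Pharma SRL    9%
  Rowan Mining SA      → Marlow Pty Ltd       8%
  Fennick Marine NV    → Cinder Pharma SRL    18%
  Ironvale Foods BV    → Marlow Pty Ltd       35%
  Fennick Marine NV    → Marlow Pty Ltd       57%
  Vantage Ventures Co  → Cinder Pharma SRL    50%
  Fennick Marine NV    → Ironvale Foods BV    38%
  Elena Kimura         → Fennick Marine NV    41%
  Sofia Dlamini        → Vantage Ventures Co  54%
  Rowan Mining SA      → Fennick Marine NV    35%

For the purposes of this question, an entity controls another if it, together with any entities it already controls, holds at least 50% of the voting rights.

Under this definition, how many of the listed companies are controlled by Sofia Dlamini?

4

Sofia holds 54% of Vantage, so Sofia controls Vantage.
Sofia holds 62% of Ironvale, so Sofia controls Ironvale.
Ironvale and Vantage together hold 9% + 50% = 59% of Cinder, so Sofia controls Cinder.
Sofia holds 100% of Sable, so Sofia controls Sable.
No other company's threshold is met.
Sofia controls 4 companies.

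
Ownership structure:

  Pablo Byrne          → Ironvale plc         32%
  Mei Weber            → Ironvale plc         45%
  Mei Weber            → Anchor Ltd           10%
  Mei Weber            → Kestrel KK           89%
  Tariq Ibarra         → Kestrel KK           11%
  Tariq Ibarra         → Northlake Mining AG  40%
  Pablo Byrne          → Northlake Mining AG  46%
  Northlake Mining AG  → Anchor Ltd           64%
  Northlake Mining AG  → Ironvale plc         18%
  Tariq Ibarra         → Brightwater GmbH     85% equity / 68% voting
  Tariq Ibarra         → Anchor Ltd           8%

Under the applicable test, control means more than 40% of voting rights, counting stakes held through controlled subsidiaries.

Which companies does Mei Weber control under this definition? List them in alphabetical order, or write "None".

Mei holds 89% of Kestrel, so Mei controls Kestrel.
Mei holds 45% of Ironvale, so Mei controls Ironvale.
No other company's threshold is met.

Ironvale plc, Kestrel KK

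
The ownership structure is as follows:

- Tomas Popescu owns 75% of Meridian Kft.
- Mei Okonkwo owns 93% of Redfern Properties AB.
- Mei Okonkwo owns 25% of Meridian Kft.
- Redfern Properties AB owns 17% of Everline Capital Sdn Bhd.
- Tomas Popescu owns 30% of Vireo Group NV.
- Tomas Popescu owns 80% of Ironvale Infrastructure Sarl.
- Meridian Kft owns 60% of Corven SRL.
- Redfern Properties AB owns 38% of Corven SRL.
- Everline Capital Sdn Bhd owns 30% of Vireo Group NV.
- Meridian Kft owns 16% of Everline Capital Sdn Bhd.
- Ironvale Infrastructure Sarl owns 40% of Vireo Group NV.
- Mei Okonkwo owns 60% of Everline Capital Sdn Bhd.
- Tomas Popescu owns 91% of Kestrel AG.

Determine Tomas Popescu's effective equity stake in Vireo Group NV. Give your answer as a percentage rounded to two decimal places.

65.60%

Tomas reaches Vireo along 3 paths.
Via Meridian → Everline: 75% × 16% × 30% = 3.6%.
Via Ironvale: 80% × 40% = 32%.
Direct stake: 30% = 30%.
Total: 3.6% + 32% + 30% = 65.6%.
Rounded: 65.60%.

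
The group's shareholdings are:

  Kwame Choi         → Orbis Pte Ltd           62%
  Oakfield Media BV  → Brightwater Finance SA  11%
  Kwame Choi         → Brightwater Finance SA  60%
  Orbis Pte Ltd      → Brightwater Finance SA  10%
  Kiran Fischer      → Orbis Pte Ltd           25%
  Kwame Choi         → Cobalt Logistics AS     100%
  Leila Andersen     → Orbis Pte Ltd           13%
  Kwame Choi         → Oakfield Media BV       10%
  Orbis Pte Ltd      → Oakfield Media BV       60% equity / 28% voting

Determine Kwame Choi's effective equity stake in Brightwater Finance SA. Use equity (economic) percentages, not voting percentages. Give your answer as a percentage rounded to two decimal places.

Kwame reaches Brightwater along 4 paths.
Direct stake: 60% = 60%.
Via Orbis: 62% × 10% = 6.2%.
Via Orbis → Oakfield: 62% × 60% × 11% = 4.092%.
Via Oakfield: 10% × 11% = 1.1%.
Total: 60% + 6.2% + 4.092% + 1.1% = 71.392%.
Rounded: 71.39%.

71.39%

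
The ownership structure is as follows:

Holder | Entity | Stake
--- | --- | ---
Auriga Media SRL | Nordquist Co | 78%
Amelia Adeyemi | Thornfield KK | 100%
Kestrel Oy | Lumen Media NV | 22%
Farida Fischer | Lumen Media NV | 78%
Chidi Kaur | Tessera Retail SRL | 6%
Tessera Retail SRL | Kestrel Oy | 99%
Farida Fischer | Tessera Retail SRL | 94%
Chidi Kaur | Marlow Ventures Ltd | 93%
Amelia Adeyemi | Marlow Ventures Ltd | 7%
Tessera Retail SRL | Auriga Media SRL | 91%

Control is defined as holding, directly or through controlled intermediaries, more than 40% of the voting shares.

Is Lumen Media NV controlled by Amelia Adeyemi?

Amelia holds 100% of Thornfield, so Amelia controls Thornfield.
Neither Amelia nor any entity Amelia controls holds any voting interest in Lumen.
So Amelia does not control Lumen.

No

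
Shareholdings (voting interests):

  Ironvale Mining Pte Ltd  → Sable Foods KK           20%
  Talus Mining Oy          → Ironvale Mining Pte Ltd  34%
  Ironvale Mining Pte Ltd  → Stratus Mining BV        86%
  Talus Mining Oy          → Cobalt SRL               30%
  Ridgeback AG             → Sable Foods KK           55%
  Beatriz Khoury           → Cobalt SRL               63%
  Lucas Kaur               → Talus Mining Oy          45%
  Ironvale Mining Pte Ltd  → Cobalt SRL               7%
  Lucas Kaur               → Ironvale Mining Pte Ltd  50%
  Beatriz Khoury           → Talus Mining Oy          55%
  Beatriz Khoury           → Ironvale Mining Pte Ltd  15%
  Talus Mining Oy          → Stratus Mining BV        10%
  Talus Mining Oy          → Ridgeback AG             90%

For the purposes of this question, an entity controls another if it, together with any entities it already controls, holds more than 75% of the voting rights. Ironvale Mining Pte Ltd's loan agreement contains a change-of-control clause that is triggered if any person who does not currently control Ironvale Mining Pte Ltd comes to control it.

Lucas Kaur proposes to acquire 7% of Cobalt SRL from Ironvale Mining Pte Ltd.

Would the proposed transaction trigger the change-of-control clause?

The purchase adds only to Lucas's holdings (Ironvale's stake shrinks), so Lucas is the only person who could newly come to control Ironvale.
Lucas's largest direct stake is 50% in Ironvale, which does not meet the threshold, so Lucas controls no company.
In Ironvale, Lucas's side holds only 50%, not > 75%.
So before the transaction, Lucas does not control Ironvale.
After the purchase, Lucas holds 7% of Cobalt directly, and Ironvale's stake falls to 0%.
Lucas's side now holds 7% of Cobalt, not > 75%, so Lucas still does not control Cobalt.
After the transaction, Lucas's side holds 50% of Ironvale, not > 75%, so Lucas still does not control Ironvale.
No new person acquires control, so the clause is not triggered.

No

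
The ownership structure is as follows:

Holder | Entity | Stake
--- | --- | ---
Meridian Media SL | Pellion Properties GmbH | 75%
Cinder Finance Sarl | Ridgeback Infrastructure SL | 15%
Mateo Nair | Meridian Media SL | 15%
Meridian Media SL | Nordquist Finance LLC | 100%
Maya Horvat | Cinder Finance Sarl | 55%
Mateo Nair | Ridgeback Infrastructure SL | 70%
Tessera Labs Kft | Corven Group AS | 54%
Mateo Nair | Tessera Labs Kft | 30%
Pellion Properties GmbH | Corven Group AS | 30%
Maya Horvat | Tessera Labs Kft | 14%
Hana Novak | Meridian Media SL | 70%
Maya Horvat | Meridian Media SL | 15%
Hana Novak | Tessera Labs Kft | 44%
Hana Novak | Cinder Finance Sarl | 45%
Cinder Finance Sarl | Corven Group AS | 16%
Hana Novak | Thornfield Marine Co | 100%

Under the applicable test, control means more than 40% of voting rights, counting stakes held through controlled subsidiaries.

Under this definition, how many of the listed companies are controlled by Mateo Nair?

Mateo holds 70% of Ridgeback, so Mateo controls Ridgeback.
No other company's threshold is met.
Mateo controls 1 company.

1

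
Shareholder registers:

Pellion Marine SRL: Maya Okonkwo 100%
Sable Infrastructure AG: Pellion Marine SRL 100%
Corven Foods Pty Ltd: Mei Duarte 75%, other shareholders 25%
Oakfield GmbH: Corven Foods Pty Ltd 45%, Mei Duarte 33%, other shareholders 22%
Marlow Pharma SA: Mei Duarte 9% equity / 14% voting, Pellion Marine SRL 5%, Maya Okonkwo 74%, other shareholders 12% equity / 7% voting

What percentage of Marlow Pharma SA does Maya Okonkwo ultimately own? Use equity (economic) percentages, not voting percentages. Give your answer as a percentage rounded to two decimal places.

79.00%

Maya reaches Marlow along 2 paths.
Via Pellion: 100% × 5% = 5%.
Direct stake: 74% = 74%.
Total: 5% + 74% = 79%.
Rounded: 79.00%.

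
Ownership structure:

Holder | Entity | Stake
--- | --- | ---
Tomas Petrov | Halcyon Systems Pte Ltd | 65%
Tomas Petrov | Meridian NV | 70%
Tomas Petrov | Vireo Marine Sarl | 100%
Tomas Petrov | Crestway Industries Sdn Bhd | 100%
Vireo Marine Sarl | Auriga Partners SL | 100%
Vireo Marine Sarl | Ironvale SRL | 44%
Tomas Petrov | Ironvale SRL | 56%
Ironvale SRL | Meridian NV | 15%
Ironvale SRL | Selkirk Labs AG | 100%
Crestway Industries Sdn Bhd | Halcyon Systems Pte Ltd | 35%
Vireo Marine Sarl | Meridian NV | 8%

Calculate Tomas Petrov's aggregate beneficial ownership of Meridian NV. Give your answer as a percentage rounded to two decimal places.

93.00%

Tomas reaches Meridian along 4 paths.
Via Vireo → Ironvale: 100% × 44% × 15% = 6.6%.
Via Ironvale: 56% × 15% = 8.4%.
Via Vireo: 100% × 8% = 8%.
Direct stake: 70% = 70%.
Total: 6.6% + 8.4% + 8% + 70% = 93%.
Rounded: 93.00%.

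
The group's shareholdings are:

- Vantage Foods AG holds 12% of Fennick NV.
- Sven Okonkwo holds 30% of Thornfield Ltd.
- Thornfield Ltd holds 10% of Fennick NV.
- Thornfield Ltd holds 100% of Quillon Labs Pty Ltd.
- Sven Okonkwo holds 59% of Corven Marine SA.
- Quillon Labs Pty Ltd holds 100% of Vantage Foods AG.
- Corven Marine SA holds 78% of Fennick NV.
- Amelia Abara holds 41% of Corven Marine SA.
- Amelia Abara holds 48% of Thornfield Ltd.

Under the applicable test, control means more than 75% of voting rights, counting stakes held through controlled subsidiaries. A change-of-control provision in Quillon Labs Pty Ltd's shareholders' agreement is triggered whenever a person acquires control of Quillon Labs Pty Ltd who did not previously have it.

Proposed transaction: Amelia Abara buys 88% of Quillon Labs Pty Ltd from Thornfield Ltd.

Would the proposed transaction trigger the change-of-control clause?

Yes

The purchase adds only to Amelia's holdings (Thornfield's stake shrinks), so Amelia is the only person who could newly come to control Quillon.
Amelia's largest direct stake is 48% in Thornfield, which does not meet the threshold, so Amelia controls no company.
Neither Amelia nor any entity Amelia controls holds any voting interest in Quillon.
So before the transaction, Amelia does not control Quillon.
After the purchase, Amelia holds 88% of Quillon directly, and Thornfield's stake falls to 12%.
Amelia holds 88% of Quillon, so Amelia controls Quillon.
Amelia did not control Quillon before and does after, so the clause is triggered.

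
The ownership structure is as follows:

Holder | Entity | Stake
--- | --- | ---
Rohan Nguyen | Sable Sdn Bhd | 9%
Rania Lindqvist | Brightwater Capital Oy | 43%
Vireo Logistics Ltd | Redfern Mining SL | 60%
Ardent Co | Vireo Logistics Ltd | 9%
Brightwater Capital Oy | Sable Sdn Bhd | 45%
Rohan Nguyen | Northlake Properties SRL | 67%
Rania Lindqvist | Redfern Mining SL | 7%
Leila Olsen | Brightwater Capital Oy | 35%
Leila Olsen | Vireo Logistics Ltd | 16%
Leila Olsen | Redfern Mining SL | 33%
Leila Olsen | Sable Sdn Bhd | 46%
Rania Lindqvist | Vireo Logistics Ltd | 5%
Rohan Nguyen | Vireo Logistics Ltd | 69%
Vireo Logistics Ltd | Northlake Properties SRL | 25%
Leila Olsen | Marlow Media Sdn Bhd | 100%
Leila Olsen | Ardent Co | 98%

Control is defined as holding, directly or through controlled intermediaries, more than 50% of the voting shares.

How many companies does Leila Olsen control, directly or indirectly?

Leila holds 98% of Ardent, so Leila controls Ardent.
Leila holds 100% of Marlow, so Leila controls Marlow.
No other company's threshold is met.
Leila controls 2 companies.

2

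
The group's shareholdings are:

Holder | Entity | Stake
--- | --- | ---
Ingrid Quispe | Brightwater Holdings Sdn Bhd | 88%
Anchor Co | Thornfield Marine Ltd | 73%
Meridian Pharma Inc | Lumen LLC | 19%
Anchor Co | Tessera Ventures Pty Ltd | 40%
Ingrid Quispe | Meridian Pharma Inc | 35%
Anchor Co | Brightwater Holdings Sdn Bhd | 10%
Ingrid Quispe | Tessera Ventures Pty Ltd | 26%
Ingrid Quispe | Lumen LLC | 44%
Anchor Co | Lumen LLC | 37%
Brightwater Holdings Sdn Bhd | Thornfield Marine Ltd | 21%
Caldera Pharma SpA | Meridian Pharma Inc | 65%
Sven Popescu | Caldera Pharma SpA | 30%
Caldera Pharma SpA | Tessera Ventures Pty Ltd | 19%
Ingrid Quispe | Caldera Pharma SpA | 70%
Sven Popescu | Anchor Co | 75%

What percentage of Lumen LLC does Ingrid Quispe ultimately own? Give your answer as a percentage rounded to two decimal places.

59.30%

Ingrid reaches Lumen along 3 paths.
Via Meridian: 35% × 19% = 6.65%.
Via Caldera → Meridian: 70% × 65% × 19% = 8.645%.
Direct stake: 44% = 44%.
Total: 6.65% + 8.645% + 44% = 59.295%.
Rounded: 59.30%.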